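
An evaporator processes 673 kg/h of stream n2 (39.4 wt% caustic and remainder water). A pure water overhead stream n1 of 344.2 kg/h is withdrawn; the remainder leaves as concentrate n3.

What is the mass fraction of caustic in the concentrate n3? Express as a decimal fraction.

0.8065

caustic is not removed: 673×0.394 = 265.16 kg/h of caustic enters n3.
Concentrate = 673 − 344.2 = 328.8 kg/h.
Mass fraction = 265.16/328.8 = 0.8065.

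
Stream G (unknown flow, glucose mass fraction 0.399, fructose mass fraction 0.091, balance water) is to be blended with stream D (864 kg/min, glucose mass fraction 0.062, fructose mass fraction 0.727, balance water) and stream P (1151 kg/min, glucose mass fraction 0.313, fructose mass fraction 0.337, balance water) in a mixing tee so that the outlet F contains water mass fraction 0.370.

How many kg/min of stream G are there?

1146 kg/min

Let G be the unknown flow. Total out = 2015 + G.
water balance: 585.15 + 0.510·G = 0.370·(2015 + G)
(0.510 − 0.370)·G = 0.370×2015 − 585.15 = 160.4
G = 160.4 / 0.140 = 1145.7 kg/min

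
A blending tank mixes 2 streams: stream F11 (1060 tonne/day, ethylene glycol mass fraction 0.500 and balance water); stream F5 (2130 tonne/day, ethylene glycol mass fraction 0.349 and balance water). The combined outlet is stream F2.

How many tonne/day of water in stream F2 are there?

1917 tonne/day

water out = water in = 1060×0.500 + 2130×0.651 = 1916.6 tonne/day.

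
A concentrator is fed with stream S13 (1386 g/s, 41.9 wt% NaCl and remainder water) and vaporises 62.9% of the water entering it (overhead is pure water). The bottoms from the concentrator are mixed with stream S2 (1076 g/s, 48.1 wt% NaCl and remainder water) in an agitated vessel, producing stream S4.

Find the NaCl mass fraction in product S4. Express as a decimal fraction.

0.5616

Vapour removed = 0.629×0.581×1386 = 506.51 g/s; concentrate = 879.49 g/s.
NaCl reaching the mixer = 580.73 (from concentrate) + 1076×0.481 = 1098.3 g/s.
Product flow = 879.49 + 1076 = 1955.5 g/s; NaCl fraction = 0.5616.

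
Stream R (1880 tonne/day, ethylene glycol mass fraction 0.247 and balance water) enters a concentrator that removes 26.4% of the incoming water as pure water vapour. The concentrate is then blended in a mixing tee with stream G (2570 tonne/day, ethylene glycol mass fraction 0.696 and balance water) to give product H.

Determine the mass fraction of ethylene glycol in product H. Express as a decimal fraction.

0.553

Vapour removed = 0.264×0.753×1880 = 373.73 tonne/day; concentrate = 1506.3 tonne/day.
ethylene glycol reaching the mixer = 464.36 (from concentrate) + 2570×0.696 = 2253.1 tonne/day.
Product flow = 1506.3 + 2570 = 4076.3 tonne/day; ethylene glycol fraction = 0.553.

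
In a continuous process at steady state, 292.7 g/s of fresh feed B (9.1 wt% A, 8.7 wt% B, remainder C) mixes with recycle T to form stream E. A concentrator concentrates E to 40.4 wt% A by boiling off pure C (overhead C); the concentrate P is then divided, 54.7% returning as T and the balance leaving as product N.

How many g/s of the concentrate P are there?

145.5 g/s

Overall A balance (none leaves overhead): A in fresh feed = A in product, i.e. 292.7×0.091 = (1−0.547)·P·0.404.
P = 26.636/(0.404×0.453) = 145.54 g/s.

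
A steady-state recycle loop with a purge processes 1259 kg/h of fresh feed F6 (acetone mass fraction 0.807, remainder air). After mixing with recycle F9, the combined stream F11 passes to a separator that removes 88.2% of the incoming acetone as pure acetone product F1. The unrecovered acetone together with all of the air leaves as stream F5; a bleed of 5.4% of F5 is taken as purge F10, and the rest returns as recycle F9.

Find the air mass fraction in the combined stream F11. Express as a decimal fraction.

0.797

air enters only via F6 and leaves only via the purge: 1259×0.193 = 0.054×(air in F5), and the separator passes all air, so air in F11 = air in F5 = 4499.8 kg/h.
acetone in F11: m_A = 1259×0.807 + (1−0.054)·(1−0.882)·m_A, so m_A = 1016/0.8884 = 1143.7 kg/h.
F11 = 1143.7 + 4499.8 = 5643.4 kg/h.
air fraction in F11 = 4499.8/5643.4 = 0.797.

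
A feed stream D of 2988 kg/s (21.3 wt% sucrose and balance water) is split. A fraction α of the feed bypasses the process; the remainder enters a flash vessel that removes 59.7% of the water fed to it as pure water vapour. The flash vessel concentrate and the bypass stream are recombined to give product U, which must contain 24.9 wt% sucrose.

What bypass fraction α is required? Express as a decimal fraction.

All 2988×0.213 = 636.44 kg/s of sucrose reaches U, so U = 636.44/0.249 = 2556 kg/s and vapour = 432 kg/s.
The evaporator receives (1−α)·2988 of feed at 0.787 water and removes 0.597 of that water:
0.597×0.787×(1−α)×2988 = 432
(1−α) = 432/1403.9 = 0.3077;  α = 0.6923.

0.692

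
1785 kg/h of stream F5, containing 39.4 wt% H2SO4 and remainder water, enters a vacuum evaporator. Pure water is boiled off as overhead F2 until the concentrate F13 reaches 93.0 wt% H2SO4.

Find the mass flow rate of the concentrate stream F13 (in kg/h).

756.2 kg/h

H2SO4 is conserved: 1785×0.394 = 703.29 kg/h all reports to the concentrate.
Concentrate = 703.29/(target fraction) = 756.23 kg/h.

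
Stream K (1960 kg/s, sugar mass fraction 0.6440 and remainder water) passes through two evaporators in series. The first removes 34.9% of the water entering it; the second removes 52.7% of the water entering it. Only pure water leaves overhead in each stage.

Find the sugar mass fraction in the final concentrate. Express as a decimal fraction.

0.8545

water in feed = 1960×0.356 = 697.76 kg/s.
After stage 1: water left = (1−0.349)×697.76 = 454.24; stream total = 1716.5 kg/s.
After stage 2: water left = (1−0.527)×454.24 = 214.86; final concentrate = 1477.1 kg/s.
sugar fraction = 1262.2/1477.1 = 0.8545.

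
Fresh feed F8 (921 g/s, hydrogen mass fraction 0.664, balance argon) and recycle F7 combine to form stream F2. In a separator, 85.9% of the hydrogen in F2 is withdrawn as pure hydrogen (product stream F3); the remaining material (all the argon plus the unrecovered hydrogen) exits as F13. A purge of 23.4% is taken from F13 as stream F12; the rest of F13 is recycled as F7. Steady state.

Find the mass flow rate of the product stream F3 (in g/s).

hydrogen in F2: m_A = 921×0.664 + (1−0.234)·(1−0.859)·m_A, so m_A = 611.54/0.8920 = 685.59 g/s.
Product F3 = 0.859×685.59 = 588.92 g/s.

588.9 g/s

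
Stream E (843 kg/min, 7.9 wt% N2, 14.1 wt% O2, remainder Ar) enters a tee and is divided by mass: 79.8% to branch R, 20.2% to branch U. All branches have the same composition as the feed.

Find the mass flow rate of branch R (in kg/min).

Branch R flow = 0.798×843 = 672.71 kg/min.

672.7 kg/min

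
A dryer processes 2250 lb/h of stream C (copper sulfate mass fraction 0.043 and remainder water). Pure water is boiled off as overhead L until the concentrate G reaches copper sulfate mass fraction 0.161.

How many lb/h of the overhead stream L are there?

1649 lb/h

copper sulfate is conserved: 2250×0.043 = 96.75 lb/h all reports to the concentrate.
Concentrate = 96.75/(target fraction) = 600.93 lb/h.
Overhead = 2250 − 600.93 = 1649.1 lb/h.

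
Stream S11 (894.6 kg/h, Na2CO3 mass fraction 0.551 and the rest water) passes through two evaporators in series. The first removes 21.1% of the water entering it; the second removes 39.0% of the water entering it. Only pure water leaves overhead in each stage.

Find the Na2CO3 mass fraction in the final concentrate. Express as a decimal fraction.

0.718

water in feed = 894.6×0.449 = 401.68 kg/h.
After stage 1: water left = (1−0.211)×401.68 = 316.92; stream total = 809.85 kg/h.
After stage 2: water left = (1−0.390)×316.92 = 193.32; final concentrate = 686.25 kg/h.
Na2CO3 fraction = 492.92/686.25 = 0.718.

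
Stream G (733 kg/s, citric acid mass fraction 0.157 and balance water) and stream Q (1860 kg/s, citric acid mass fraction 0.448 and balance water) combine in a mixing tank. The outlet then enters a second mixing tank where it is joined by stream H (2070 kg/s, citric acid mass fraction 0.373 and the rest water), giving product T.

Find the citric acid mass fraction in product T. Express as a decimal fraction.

Overall, product flow = 4663 kg/s.
citric acid in = 733×0.157 + 1860×0.448 + 2070×0.373 = 1720.5 kg/s.
citric acid fraction in T = 0.369.

0.369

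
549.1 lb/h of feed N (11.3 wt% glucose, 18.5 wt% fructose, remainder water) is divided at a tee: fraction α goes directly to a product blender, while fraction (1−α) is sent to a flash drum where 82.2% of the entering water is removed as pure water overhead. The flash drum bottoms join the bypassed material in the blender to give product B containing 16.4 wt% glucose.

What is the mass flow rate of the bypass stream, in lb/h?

253.2 lb/h

All 549.1×0.113 = 62.048 lb/h of glucose reaches B, so B = 62.048/0.164 = 378.34 lb/h and vapour = 170.76 lb/h.
The evaporator receives (1−α)·549.1 of feed at 0.702 water and removes 0.822 of that water:
0.822×0.702×(1−α)×549.1 = 170.76
(1−α) = 170.76/316.85 = 0.5389;  α = 0.4611.
Bypass flow = 0.4611×549.1 = 253.18 lb/h.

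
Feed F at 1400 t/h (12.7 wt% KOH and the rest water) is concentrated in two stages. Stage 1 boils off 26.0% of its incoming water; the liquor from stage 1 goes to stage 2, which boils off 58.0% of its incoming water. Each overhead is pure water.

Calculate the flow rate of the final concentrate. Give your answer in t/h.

water in feed = 1400×0.873 = 1222.2 t/h.
After stage 1: water left = (1−0.260)×1222.2 = 904.43; stream total = 1082.2 t/h.
After stage 2: water left = (1−0.580)×904.43 = 379.86; final concentrate = 557.66 t/h.

557.7 t/h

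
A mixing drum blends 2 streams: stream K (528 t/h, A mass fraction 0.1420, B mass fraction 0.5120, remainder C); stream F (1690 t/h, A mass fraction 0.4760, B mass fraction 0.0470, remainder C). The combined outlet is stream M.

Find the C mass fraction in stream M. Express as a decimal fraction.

Total flow out = 528 + 1690 = 2218 t/h.
C in = 528×0.346 + 1690×0.477 = 988.82 t/h.
C mass fraction in M = 988.82/2218 = 0.4458.

0.4458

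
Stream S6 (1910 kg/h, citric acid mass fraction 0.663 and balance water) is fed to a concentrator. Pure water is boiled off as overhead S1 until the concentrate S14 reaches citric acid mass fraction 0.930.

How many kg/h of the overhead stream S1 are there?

548.4 kg/h

citric acid is conserved: 1910×0.663 = 1266.3 kg/h all reports to the concentrate.
Concentrate = 1266.3/(target fraction) = 1361.6 kg/h.
Overhead = 1910 − 1361.6 = 548.35 kg/h.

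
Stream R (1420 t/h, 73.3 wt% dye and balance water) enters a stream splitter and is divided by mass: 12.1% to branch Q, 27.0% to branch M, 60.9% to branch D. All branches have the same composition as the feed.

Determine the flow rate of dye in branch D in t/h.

633.9 t/h

Branch D total = 0.609×1420 = 864.78 t/h.
dye in D = 0.733×864.78 = 633.88 t/h.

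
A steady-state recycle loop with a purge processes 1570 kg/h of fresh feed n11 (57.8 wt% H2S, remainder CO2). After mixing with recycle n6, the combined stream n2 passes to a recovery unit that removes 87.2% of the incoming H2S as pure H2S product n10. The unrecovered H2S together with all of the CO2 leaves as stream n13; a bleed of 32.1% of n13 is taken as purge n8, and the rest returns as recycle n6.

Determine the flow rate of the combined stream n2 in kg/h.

CO2 enters only via n11 and leaves only via the purge: 1570×0.422 = 0.321×(CO2 in n13), and the recovery unit passes all CO2, so CO2 in n2 = CO2 in n13 = 2064 kg/h.
H2S in n2: m_A = 1570×0.578 + (1−0.321)·(1−0.872)·m_A, so m_A = 907.46/0.9131 = 993.84 kg/h.
n2 = 993.84 + 2064 = 3057.8 kg/h.

3058 kg/h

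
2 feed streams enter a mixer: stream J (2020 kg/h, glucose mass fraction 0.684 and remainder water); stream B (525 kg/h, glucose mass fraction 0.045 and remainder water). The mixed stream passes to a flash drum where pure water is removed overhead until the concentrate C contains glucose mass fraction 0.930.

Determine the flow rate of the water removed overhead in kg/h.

1034 kg/h

glucose entering = 2020×0.684 + 525×0.045 = 1405.3 kg/h.
All glucose reports to C, so C = 1405.3/0.930 = 1511.1 kg/h.
Total feed = 2545 kg/h; overhead = 2545 − 1511.1 = 1033.9 kg/h.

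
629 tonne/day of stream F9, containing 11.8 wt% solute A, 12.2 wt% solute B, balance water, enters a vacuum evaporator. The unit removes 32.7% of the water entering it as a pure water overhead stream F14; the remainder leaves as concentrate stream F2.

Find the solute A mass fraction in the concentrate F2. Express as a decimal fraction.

solute A is not removed: 629×0.118 = 74.222 tonne/day of solute A enters F2.
water entering = 629×0.760 = 478.04 tonne/day; overhead removed = 0.327×478.04 = 156.32 tonne/day.
Concentrate = 629 − 156.32 = 472.68 tonne/day.
Mass fraction = 74.222/472.68 = 0.157.

0.157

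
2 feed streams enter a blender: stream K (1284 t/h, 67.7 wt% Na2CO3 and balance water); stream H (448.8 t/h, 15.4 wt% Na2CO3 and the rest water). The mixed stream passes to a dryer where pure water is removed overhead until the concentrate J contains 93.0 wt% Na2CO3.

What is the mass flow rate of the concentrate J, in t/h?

1009 t/h

Na2CO3 entering = 1284×0.677 + 448.8×0.154 = 938.38 t/h.
All Na2CO3 reports to J, so J = 938.38/0.930 = 1009 t/h.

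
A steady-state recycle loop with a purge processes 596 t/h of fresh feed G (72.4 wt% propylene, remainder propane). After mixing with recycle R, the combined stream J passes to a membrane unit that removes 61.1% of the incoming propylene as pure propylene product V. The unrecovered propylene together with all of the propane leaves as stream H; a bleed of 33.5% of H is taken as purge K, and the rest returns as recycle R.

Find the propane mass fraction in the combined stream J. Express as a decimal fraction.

0.4576

propane enters only via G and leaves only via the purge: 596×0.276 = 0.335×(propane in H), and the membrane unit passes all propane, so propane in J = propane in H = 491.03 t/h.
propylene in J: m_A = 596×0.724 + (1−0.335)·(1−0.611)·m_A, so m_A = 431.5/0.7413 = 582.08 t/h.
J = 582.08 + 491.03 = 1073.1 t/h.
propane fraction in J = 491.03/1073.1 = 0.4576.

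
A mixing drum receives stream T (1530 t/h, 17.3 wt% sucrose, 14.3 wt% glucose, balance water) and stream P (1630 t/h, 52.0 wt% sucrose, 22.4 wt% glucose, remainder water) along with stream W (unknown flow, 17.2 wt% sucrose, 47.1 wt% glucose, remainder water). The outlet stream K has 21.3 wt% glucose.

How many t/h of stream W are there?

Let W be the unknown flow. Total out = 3160 + W.
glucose balance: 583.91 + 0.471·W = 0.213·(3160 + W)
(0.471 − 0.213)·W = 0.213×3160 − 583.91 = 89.17
W = 89.17 / 0.258 = 345.62 t/h

345.6 t/h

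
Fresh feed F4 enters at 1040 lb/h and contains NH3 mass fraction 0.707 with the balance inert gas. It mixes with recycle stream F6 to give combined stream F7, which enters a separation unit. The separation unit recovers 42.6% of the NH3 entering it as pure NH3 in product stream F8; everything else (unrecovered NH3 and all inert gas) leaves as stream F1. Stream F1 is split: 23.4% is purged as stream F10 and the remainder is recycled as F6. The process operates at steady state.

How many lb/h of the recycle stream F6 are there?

1574 lb/h

inert gas enters only via F4 and leaves only via the purge: 1040×0.293 = 0.234×(inert gas in F1), and the separation unit passes all inert gas, so inert gas in F7 = inert gas in F1 = 1302.2 lb/h.
NH3 in F7: m_A = 1040×0.707 + (1−0.234)·(1−0.426)·m_A, so m_A = 735.28/0.5603 = 1312.3 lb/h.
F1 = (1−0.426)×1312.3 + 1302.2 = 2055.5 lb/h.
Recycle F6 = (1−0.234)×2055.5 = 1574.5 lb/h.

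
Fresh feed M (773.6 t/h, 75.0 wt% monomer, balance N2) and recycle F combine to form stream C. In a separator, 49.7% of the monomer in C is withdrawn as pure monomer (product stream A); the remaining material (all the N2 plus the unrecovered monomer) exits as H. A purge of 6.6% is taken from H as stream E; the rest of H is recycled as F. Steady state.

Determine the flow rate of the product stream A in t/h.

543.9 t/h

monomer in C: m_A = 773.6×0.750 + (1−0.066)·(1−0.497)·m_A, so m_A = 580.2/0.5302 = 1094.3 t/h.
Product A = 0.497×1094.3 = 543.87 t/h.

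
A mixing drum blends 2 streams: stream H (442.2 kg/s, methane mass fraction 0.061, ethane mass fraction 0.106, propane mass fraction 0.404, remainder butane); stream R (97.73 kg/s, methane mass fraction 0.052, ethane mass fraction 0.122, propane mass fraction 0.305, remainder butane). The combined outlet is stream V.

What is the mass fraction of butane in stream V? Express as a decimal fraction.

Total flow out = 442.2 + 97.73 = 539.93 kg/s.
butane in = 442.2×0.429 + 97.73×0.521 = 240.62 kg/s.
butane mass fraction in V = 240.62/539.93 = 0.446.

0.446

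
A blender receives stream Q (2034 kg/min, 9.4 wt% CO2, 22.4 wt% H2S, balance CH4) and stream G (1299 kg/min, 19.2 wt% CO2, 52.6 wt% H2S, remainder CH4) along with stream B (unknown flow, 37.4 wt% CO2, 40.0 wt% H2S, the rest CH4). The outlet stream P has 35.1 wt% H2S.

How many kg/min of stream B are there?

632.5 kg/min

Let B be the unknown flow. Total out = 3333 + B.
H2S balance: 1138.9 + 0.400·B = 0.351·(3333 + B)
(0.400 − 0.351)·B = 0.351×3333 − 1138.9 = 30.993
B = 30.993 / 0.049 = 632.51 kg/min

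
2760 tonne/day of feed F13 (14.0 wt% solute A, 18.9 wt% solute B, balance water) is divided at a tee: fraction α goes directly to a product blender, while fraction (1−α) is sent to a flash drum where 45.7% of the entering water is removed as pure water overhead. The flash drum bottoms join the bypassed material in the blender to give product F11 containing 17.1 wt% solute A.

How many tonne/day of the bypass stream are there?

All 2760×0.140 = 386.4 tonne/day of solute A reaches F11, so F11 = 386.4/0.171 = 2259.6 tonne/day and vapour = 500.35 tonne/day.
The evaporator receives (1−α)·2760 of feed at 0.671 water and removes 0.457 of that water:
0.457×0.671×(1−α)×2760 = 500.35
(1−α) = 500.35/846.35 = 0.5912;  α = 0.4088.
Bypass flow = 0.4088×2760 = 1128.3 tonne/day.

1128 tonne/day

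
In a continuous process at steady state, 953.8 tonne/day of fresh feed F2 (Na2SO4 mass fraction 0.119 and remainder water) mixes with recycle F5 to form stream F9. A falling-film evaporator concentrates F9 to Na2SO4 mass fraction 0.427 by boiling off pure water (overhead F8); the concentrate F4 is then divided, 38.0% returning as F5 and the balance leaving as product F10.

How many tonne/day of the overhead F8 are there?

Overall Na2SO4 balance (none leaves overhead): Na2SO4 in fresh feed = Na2SO4 in product, i.e. 953.8×0.119 = (1−0.380)·F4·0.427.
F4 = 113.5/(0.427×0.620) = 428.73 tonne/day.
Recycle F5 = 0.380×428.73 = 162.92 tonne/day.
Combined feed F9 = 953.8 + 162.92 = 1116.7 tonne/day.
Overhead F8 = F9 − F4 = 1116.7 − 428.73 = 687.99 tonne/day.

688 tonne/day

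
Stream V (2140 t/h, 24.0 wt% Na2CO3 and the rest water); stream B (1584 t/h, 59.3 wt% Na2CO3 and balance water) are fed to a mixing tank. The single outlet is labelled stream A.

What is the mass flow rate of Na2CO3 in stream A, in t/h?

1453 t/h

Na2CO3 out = Na2CO3 in = 2140×0.240 + 1584×0.593 = 1452.9 t/h.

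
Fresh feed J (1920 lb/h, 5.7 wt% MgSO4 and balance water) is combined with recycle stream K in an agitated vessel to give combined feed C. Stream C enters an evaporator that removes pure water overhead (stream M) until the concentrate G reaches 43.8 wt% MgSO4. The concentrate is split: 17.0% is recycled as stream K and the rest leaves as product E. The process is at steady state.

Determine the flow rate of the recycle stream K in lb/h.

Overall MgSO4 balance (none leaves overhead): MgSO4 in fresh feed = MgSO4 in product, i.e. 1920×0.057 = (1−0.170)·G·0.438.
G = 109.44/(0.438×0.830) = 301.04 lb/h.
Recycle K = 0.170×301.04 = 51.177 lb/h.

51.18 lb/h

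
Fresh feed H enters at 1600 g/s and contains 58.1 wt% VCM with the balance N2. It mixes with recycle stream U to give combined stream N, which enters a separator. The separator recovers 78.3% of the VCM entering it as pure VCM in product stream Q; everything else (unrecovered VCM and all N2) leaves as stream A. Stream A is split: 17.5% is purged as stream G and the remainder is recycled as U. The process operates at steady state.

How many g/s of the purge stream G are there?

N2 enters only via H and leaves only via the purge: 1600×0.419 = 0.175×(N2 in A), and the separator passes all N2, so N2 in N = N2 in A = 3830.9 g/s.
VCM in N: m_A = 1600×0.581 + (1−0.175)·(1−0.783)·m_A, so m_A = 929.6/0.8210 = 1132.3 g/s.
A = (1−0.783)×1132.3 + 3830.9 = 4076.6 g/s.
Purge G = 0.175×4076.6 = 713.4 g/s.

713.4 g/s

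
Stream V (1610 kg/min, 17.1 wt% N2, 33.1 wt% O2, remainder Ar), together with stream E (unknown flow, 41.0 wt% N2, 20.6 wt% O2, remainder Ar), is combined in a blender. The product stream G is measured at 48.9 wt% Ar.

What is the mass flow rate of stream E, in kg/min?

Let E be the unknown flow. Total out = 1610 + E.
Ar balance: 801.78 + 0.384·E = 0.489·(1610 + E)
(0.384 − 0.489)·E = 0.489×1610 − 801.78 = -14.49
E = -14.49 / -0.105 = 138 kg/min

138 kg/min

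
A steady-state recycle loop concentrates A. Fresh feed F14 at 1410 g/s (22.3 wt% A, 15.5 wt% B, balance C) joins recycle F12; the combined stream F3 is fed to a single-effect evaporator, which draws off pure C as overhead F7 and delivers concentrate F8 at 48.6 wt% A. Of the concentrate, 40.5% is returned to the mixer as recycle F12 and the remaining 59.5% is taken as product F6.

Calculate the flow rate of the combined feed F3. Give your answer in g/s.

Overall A balance (none leaves overhead): A in fresh feed = A in product, i.e. 1410×0.223 = (1−0.405)·F8·0.486.
F8 = 314.43/(0.486×0.595) = 1087.4 g/s.
Recycle F12 = 0.405×1087.4 = 440.38 g/s.
Combined feed F3 = 1410 + 440.38 = 1850.4 g/s.

1850 g/s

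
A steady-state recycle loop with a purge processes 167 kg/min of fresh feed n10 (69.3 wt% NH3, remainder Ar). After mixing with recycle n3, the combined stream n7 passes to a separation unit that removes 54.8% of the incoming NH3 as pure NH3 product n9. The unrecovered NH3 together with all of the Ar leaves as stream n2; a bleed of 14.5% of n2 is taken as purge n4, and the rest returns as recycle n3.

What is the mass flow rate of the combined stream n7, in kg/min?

542.2 kg/min

Ar enters only via n10 and leaves only via the purge: 167×0.307 = 0.145×(Ar in n2), and the separation unit passes all Ar, so Ar in n7 = Ar in n2 = 353.58 kg/min.
NH3 in n7: m_A = 167×0.693 + (1−0.145)·(1−0.548)·m_A, so m_A = 115.73/0.6135 = 188.63 kg/min.
n7 = 188.63 + 353.58 = 542.21 kg/min.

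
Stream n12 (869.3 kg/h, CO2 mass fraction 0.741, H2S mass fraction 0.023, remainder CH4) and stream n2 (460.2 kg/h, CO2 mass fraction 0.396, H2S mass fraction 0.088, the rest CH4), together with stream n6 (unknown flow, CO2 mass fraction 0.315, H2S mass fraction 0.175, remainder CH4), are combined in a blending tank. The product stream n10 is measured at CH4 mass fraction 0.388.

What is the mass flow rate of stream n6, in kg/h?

Let n6 be the unknown flow. Total out = 1329.5 + n6.
CH4 balance: 442.62 + 0.510·n6 = 0.388·(1329.5 + n6)
(0.510 − 0.388)·n6 = 0.388×1329.5 − 442.62 = 73.228
n6 = 73.228 / 0.122 = 600.23 kg/h

600.2 kg/h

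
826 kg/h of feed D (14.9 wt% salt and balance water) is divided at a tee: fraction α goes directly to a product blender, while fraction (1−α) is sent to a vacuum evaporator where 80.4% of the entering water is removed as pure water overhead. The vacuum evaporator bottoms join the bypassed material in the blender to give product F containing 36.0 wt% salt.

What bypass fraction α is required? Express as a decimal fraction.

0.143

All 826×0.149 = 123.07 kg/h of salt reaches F, so F = 123.07/0.360 = 341.87 kg/h and vapour = 484.13 kg/h.
The evaporator receives (1−α)·826 of feed at 0.851 water and removes 0.804 of that water:
0.804×0.851×(1−α)×826 = 484.13
(1−α) = 484.13/565.15 = 0.8566;  α = 0.1434.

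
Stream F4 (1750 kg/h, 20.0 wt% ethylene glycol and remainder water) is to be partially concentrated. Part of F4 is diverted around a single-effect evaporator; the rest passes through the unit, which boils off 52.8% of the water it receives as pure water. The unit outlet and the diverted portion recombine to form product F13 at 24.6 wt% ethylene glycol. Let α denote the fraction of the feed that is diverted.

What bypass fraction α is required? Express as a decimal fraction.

0.557

All 1750×0.200 = 350 kg/h of ethylene glycol reaches F13, so F13 = 350/0.246 = 1422.8 kg/h and vapour = 327.24 kg/h.
The evaporator receives (1−α)·1750 of feed at 0.800 water and removes 0.528 of that water:
0.528×0.800×(1−α)×1750 = 327.24
(1−α) = 327.24/739.2 = 0.4427;  α = 0.5573.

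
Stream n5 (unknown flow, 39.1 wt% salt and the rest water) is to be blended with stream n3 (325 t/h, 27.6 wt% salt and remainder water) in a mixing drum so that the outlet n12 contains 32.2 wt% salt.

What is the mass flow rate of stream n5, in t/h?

Let n5 be the unknown flow. Total out = 325 + n5.
salt balance: 89.7 + 0.391·n5 = 0.322·(325 + n5)
(0.391 − 0.322)·n5 = 0.322×325 − 89.7 = 14.95
n5 = 14.95 / 0.069 = 216.67 t/h

216.7 t/h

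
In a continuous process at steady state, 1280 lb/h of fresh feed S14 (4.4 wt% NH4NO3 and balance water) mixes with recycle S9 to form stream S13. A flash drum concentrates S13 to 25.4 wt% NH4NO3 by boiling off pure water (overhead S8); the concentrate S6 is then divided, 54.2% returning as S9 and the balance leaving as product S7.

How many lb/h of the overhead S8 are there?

1058 lb/h

Overall NH4NO3 balance (none leaves overhead): NH4NO3 in fresh feed = NH4NO3 in product, i.e. 1280×0.044 = (1−0.542)·S6·0.254.
S6 = 56.32/(0.254×0.458) = 484.13 lb/h.
Recycle S9 = 0.542×484.13 = 262.4 lb/h.
Combined feed S13 = 1280 + 262.4 = 1542.4 lb/h.
Overhead S8 = S13 − S6 = 1542.4 − 484.13 = 1058.3 lb/h.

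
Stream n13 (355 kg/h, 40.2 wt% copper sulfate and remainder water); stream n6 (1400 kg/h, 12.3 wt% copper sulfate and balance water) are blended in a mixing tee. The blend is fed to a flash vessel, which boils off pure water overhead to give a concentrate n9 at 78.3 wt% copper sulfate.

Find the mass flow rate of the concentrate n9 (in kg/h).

copper sulfate entering = 355×0.402 + 1400×0.123 = 314.91 kg/h.
All copper sulfate reports to n9, so n9 = 314.91/0.783 = 402.18 kg/h.

402.2 kg/h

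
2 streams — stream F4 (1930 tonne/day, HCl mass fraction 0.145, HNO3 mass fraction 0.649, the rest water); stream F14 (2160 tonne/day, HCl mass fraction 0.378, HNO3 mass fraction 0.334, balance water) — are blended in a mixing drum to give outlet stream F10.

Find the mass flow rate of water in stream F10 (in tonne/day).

1020 tonne/day

water out = water in = 1930×0.206 + 2160×0.288 = 1019.7 tonne/day.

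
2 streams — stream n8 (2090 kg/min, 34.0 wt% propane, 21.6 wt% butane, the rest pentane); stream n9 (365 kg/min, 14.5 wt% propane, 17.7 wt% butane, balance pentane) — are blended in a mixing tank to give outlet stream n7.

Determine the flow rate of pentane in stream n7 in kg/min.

1175 kg/min

pentane out = pentane in = 2090×0.444 + 365×0.678 = 1175.4 kg/min.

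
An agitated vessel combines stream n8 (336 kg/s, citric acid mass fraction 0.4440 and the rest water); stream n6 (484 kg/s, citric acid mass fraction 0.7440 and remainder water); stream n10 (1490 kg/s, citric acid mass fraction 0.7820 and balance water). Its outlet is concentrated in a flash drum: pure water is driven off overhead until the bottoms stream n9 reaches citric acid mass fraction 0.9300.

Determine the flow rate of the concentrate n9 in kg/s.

citric acid entering = 336×0.444 + 484×0.744 + 1490×0.782 = 1674.5 kg/s.
All citric acid reports to n9, so n9 = 1674.5/0.930 = 1800.5 kg/s.

1800 kg/s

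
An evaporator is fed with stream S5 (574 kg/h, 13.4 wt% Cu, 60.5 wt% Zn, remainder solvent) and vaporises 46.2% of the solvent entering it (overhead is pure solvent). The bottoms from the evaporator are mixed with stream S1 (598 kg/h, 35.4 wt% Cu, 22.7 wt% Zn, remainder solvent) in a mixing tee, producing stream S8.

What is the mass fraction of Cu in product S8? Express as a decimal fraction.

0.262

Vapour removed = 0.462×0.261×574 = 69.214 kg/h; concentrate = 504.79 kg/h.
Cu reaching the mixer = 76.916 (from concentrate) + 598×0.354 = 288.61 kg/h.
Product flow = 504.79 + 598 = 1102.8 kg/h; Cu fraction = 0.262.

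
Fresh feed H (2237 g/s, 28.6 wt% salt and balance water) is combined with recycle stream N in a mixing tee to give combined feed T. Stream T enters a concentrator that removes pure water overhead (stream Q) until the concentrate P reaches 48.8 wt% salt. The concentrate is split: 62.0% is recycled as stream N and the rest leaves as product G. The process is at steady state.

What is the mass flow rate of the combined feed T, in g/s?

4376 g/s

Overall salt balance (none leaves overhead): salt in fresh feed = salt in product, i.e. 2237×0.286 = (1−0.620)·P·0.488.
P = 639.78/(0.488×0.380) = 3450.1 g/s.
Recycle N = 0.620×3450.1 = 2139 g/s.
Combined feed T = 2237 + 2139 = 4376 g/s.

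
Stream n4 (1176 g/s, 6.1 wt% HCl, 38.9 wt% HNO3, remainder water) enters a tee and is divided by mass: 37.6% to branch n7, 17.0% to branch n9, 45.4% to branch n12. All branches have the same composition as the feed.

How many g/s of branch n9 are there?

199.9 g/s

Branch n9 flow = 0.170×1176 = 199.92 g/s.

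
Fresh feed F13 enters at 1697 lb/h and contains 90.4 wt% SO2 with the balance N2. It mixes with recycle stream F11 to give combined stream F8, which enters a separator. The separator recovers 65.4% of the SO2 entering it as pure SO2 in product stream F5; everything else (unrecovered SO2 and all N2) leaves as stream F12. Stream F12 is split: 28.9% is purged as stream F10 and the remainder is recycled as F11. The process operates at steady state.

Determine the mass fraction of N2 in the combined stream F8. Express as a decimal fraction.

N2 enters only via F13 and leaves only via the purge: 1697×0.096 = 0.289×(N2 in F12), and the separator passes all N2, so N2 in F8 = N2 in F12 = 563.71 lb/h.
SO2 in F8: m_A = 1697×0.904 + (1−0.289)·(1−0.654)·m_A, so m_A = 1534.1/0.7540 = 2034.6 lb/h.
F8 = 2034.6 + 563.71 = 2598.3 lb/h.
N2 fraction in F8 = 563.71/2598.3 = 0.2170.

0.2170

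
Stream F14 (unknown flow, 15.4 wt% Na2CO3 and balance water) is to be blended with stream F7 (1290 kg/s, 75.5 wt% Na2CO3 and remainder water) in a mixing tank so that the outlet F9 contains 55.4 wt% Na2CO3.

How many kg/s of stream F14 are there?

648.2 kg/s

Let F14 be the unknown flow. Total out = 1290 + F14.
Na2CO3 balance: 973.95 + 0.154·F14 = 0.554·(1290 + F14)
(0.154 − 0.554)·F14 = 0.554×1290 − 973.95 = -259.29
F14 = -259.29 / -0.400 = 648.22 kg/s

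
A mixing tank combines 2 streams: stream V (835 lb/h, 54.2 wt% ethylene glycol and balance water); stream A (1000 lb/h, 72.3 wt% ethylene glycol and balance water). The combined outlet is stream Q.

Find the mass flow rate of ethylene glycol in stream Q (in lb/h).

ethylene glycol out = ethylene glycol in = 835×0.542 + 1000×0.723 = 1175.6 lb/h.

1176 lb/h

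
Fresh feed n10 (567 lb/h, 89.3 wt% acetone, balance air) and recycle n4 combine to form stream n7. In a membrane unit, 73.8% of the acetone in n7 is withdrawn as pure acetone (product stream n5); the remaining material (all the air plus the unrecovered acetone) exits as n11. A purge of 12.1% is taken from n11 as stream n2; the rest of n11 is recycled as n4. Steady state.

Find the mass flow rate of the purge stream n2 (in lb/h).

81.52 lb/h

air enters only via n10 and leaves only via the purge: 567×0.107 = 0.121×(air in n11), and the membrane unit passes all air, so air in n7 = air in n11 = 501.4 lb/h.
acetone in n7: m_A = 567×0.893 + (1−0.121)·(1−0.738)·m_A, so m_A = 506.33/0.7697 = 657.83 lb/h.
n11 = (1−0.738)×657.83 + 501.4 = 673.75 lb/h.
Purge n2 = 0.121×673.75 = 81.523 lb/h.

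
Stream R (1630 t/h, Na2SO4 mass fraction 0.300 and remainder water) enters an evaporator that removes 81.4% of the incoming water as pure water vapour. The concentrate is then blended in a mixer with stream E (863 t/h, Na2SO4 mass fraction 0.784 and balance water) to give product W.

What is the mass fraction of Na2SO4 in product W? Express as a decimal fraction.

Vapour removed = 0.814×0.700×1630 = 928.77 t/h; concentrate = 701.23 t/h.
Na2SO4 reaching the mixer = 489 (from concentrate) + 863×0.784 = 1165.6 t/h.
Product flow = 701.23 + 863 = 1564.2 t/h; Na2SO4 fraction = 0.745.

0.745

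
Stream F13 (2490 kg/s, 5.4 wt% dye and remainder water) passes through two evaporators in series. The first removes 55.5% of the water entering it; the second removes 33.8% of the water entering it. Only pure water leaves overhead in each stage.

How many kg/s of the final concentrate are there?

water in feed = 2490×0.946 = 2355.5 kg/s.
After stage 1: water left = (1−0.555)×2355.5 = 1048.2; stream total = 1182.7 kg/s.
After stage 2: water left = (1−0.338)×1048.2 = 693.92; final concentrate = 828.38 kg/s.

828.4 kg/s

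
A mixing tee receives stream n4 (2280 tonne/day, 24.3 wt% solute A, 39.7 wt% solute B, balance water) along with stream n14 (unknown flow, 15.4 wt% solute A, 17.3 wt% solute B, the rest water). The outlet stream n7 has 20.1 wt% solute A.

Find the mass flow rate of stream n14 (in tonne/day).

2037 tonne/day

Let n14 be the unknown flow. Total out = 2280 + n14.
solute A balance: 554.04 + 0.154·n14 = 0.201·(2280 + n14)
(0.154 − 0.201)·n14 = 0.201×2280 − 554.04 = -95.76
n14 = -95.76 / -0.047 = 2037.4 tonne/day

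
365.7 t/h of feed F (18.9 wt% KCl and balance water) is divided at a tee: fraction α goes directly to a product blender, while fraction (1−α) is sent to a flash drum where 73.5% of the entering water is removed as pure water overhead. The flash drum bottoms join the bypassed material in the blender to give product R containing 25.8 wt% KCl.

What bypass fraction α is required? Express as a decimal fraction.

0.551

All 365.7×0.189 = 69.117 t/h of KCl reaches R, so R = 69.117/0.258 = 267.9 t/h and vapour = 97.803 t/h.
The evaporator receives (1−α)·365.7 of feed at 0.811 water and removes 0.735 of that water:
0.735×0.811×(1−α)×365.7 = 97.803
(1−α) = 97.803/217.99 = 0.4487;  α = 0.5513.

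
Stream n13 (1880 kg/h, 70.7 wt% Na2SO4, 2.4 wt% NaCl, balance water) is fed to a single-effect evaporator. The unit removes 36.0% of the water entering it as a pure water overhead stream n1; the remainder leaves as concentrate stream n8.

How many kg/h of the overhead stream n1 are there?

182.1 kg/h

water entering = 1880×0.269 = 505.72 kg/h; overhead removed = 0.360×505.72 = 182.06 kg/h.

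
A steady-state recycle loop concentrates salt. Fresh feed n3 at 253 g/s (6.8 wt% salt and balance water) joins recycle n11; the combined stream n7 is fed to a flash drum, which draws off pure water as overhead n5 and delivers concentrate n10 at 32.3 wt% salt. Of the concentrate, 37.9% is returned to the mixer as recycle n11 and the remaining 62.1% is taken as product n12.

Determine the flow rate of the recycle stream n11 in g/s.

32.51 g/s

Overall salt balance (none leaves overhead): salt in fresh feed = salt in product, i.e. 253×0.068 = (1−0.379)·n10·0.323.
n10 = 17.204/(0.323×0.621) = 85.77 g/s.
Recycle n11 = 0.379×85.77 = 32.507 g/s.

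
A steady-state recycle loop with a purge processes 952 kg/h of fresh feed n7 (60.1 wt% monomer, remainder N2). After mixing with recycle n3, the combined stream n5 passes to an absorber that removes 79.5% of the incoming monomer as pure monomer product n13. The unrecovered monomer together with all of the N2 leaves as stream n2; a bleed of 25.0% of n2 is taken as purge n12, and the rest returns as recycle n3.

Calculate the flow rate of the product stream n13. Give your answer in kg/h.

537.5 kg/h

monomer in n5: m_A = 952×0.601 + (1−0.250)·(1−0.795)·m_A, so m_A = 572.15/0.8463 = 676.1 kg/h.
Product n13 = 0.795×676.1 = 537.5 kg/h.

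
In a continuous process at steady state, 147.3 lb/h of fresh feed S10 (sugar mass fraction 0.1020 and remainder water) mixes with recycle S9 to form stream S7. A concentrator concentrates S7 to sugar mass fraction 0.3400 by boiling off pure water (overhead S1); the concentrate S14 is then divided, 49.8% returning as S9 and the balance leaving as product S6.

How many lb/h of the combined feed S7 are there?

191.1 lb/h

Overall sugar balance (none leaves overhead): sugar in fresh feed = sugar in product, i.e. 147.3×0.102 = (1−0.498)·S14·0.340.
S14 = 15.025/(0.340×0.502) = 88.028 lb/h.
Recycle S9 = 0.498×88.028 = 43.838 lb/h.
Combined feed S7 = 147.3 + 43.838 = 191.14 lb/h.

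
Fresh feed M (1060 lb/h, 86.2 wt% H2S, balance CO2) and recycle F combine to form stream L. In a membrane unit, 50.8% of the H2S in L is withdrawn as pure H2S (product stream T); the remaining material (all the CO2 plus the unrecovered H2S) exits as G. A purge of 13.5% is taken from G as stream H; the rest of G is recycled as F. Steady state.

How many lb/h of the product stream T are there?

H2S in L: m_A = 1060×0.862 + (1−0.135)·(1−0.508)·m_A, so m_A = 913.72/0.5744 = 1590.7 lb/h.
Product T = 0.508×1590.7 = 808.07 lb/h.

808.1 lb/h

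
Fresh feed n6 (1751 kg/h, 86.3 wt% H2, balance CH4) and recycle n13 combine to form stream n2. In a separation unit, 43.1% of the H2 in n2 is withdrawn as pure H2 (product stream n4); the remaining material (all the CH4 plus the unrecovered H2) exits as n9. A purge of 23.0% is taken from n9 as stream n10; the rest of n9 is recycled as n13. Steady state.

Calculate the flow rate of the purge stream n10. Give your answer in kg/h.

CH4 enters only via n6 and leaves only via the purge: 1751×0.137 = 0.230×(CH4 in n9), and the separation unit passes all CH4, so CH4 in n2 = CH4 in n9 = 1043 kg/h.
H2 in n2: m_A = 1751×0.863 + (1−0.230)·(1−0.431)·m_A, so m_A = 1511.1/0.5619 = 2689.4 kg/h.
n9 = (1−0.431)×2689.4 + 1043 = 2573.3 kg/h.
Purge n10 = 0.230×2573.3 = 591.85 kg/h.

591.9 kg/h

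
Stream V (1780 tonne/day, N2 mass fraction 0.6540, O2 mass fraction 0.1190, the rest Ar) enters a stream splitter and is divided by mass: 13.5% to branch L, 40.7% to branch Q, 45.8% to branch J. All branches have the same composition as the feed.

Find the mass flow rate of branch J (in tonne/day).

Branch J flow = 0.458×1780 = 815.24 tonne/day.

815.2 tonne/day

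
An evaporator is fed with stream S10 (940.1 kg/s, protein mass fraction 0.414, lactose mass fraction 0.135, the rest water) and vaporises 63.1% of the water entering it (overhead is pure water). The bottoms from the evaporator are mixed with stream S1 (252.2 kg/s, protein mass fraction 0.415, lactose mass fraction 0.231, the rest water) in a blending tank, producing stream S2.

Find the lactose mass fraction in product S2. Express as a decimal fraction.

Vapour removed = 0.631×0.451×940.1 = 267.53 kg/s; concentrate = 672.57 kg/s.
lactose reaching the mixer = 126.91 (from concentrate) + 252.2×0.231 = 185.17 kg/s.
Product flow = 672.57 + 252.2 = 924.77 kg/s; lactose fraction = 0.200.

0.200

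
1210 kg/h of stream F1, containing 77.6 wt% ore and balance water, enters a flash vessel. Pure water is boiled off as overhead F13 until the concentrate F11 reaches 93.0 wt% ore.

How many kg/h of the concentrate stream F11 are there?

ore is conserved: 1210×0.776 = 938.96 kg/h all reports to the concentrate.
Concentrate = 938.96/(target fraction) = 1009.6 kg/h.

1010 kg/h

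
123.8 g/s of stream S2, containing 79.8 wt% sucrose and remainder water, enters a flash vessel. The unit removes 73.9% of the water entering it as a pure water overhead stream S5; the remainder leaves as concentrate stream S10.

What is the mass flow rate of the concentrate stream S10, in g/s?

water entering = 123.8×0.202 = 25.008 g/s; overhead removed = 0.739×25.008 = 18.481 g/s.
Concentrate = 123.8 − 18.481 = 105.32 g/s.

105.3 g/s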